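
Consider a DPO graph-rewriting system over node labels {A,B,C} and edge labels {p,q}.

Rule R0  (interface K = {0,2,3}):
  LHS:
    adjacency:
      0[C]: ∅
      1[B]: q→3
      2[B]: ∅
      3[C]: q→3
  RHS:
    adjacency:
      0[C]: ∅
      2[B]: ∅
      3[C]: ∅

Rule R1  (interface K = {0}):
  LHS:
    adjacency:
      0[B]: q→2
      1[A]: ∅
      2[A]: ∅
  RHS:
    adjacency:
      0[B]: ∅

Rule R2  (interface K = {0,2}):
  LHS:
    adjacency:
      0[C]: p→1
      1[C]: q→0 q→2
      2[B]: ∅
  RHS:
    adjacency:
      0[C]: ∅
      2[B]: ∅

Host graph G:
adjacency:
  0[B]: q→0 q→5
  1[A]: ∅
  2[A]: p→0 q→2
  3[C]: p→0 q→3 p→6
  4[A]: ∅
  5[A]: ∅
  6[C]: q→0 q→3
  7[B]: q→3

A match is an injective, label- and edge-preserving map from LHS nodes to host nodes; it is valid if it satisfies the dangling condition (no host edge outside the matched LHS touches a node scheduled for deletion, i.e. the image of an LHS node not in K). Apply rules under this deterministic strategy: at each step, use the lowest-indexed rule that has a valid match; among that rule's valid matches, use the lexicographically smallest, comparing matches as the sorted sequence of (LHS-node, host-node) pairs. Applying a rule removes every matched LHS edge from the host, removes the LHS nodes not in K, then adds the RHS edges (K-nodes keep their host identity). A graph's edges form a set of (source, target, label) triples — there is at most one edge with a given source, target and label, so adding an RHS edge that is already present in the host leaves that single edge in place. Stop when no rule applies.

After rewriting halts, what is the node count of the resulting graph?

Answer: 4

Steps:
initial: |V|=8 |E|=10  E = 0-q->0 0-q->5 2-p->0 2-q->2 3-p->0 3-q->3 3-p->6 6-q->0 6-q->3 7-q->3
step 1: apply R0 at {0↦6, 1↦7, 2↦0, 3↦3}  → |V|=7 |E|=8  E = 0-q->0 0-q->5 2-p->0 2-q->2 3-p->0 3-p->6 6-q->0 6-q->3
step 2: apply R1 at {0↦0, 1↦1, 2↦5}  → |V|=5 |E|=7  E = 0-q->0 2-p->0 2-q->2 3-p->0 3-p->6 6-q->0 6-q->3
step 3: apply R2 at {0↦3, 1↦6, 2↦0}  → |V|=4 |E|=4  E = 0-q->0 2-p->0 2-q->2 3-p->0
halt: no rule applies after step 3
NF nodes: {0:B, 2:A, 3:C, 4:A}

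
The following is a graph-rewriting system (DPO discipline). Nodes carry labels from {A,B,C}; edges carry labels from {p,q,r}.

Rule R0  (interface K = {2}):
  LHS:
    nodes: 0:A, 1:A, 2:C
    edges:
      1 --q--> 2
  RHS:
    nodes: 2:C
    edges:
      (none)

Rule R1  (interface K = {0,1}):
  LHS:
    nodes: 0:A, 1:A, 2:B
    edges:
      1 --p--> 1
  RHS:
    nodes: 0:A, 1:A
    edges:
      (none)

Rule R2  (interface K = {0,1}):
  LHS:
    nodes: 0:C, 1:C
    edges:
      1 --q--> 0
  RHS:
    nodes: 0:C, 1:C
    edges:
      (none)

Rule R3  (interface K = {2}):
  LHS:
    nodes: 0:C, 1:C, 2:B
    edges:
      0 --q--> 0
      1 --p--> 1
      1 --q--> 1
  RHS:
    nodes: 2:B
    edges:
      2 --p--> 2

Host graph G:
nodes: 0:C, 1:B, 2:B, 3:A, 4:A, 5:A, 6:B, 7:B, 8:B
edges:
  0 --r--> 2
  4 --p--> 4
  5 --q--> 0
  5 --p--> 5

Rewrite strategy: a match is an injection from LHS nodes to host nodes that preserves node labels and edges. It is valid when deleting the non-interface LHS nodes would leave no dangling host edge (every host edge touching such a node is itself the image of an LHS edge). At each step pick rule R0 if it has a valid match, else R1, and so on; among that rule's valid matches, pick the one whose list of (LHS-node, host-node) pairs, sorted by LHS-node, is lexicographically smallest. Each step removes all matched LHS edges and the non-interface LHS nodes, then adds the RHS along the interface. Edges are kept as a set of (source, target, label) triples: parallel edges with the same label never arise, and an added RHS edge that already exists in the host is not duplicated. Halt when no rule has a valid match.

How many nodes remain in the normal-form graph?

initial: |V|=9 |E|=4  E = 0-r->2 4-p->4 5-q->0 5-p->5
step 1: apply R1 at {0↦3, 1↦4, 2↦1}  → |V|=8 |E|=3  E = 0-r->2 5-q->0 5-p->5
step 2: apply R1 at {0↦3, 1↦5, 2↦6}  → |V|=7 |E|=2  E = 0-r->2 5-q->0
step 3: apply R0 at {0↦3, 1↦5, 2↦0}  → |V|=5 |E|=1  E = 0-r->2
halt: no rule applies after step 3
NF nodes: {0:C, 2:B, 4:A, 7:B, 8:B}

Answer: 5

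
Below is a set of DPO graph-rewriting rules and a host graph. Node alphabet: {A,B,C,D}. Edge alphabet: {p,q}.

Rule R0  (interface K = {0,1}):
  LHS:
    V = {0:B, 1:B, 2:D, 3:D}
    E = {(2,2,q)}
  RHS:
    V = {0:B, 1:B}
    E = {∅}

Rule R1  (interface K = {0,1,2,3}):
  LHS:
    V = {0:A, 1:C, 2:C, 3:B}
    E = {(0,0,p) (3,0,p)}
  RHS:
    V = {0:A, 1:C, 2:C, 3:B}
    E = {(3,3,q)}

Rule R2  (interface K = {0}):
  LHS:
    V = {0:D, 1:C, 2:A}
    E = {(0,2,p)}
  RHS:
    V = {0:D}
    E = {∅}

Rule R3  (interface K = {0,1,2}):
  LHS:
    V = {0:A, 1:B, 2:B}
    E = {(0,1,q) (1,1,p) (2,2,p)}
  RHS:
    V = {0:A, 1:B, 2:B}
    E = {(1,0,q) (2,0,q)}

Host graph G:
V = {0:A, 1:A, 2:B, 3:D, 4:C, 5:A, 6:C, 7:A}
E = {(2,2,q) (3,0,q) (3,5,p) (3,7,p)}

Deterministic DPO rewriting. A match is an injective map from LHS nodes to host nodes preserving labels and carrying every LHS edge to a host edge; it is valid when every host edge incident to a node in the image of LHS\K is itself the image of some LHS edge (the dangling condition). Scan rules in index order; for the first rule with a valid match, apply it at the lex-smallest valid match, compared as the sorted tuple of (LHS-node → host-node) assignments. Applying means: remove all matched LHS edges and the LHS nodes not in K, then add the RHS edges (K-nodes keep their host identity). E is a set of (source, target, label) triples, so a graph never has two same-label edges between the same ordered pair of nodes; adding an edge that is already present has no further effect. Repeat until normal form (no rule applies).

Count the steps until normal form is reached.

Answer: 2

Derivation:
start.  V:8 E:4  edges: 2-q->2 3-q->0 3-p->5 3-p->7
1. fire R2 via {0↦3, 1↦4, 2↦5}  →  V:6 E:3  edges: 2-q->2 3-q->0 3-p->7
2. fire R2 via {0↦3, 1↦6, 2↦7}  →  V:4 E:2  edges: 2-q->2 3-q->0
halt: no rule applies after step 2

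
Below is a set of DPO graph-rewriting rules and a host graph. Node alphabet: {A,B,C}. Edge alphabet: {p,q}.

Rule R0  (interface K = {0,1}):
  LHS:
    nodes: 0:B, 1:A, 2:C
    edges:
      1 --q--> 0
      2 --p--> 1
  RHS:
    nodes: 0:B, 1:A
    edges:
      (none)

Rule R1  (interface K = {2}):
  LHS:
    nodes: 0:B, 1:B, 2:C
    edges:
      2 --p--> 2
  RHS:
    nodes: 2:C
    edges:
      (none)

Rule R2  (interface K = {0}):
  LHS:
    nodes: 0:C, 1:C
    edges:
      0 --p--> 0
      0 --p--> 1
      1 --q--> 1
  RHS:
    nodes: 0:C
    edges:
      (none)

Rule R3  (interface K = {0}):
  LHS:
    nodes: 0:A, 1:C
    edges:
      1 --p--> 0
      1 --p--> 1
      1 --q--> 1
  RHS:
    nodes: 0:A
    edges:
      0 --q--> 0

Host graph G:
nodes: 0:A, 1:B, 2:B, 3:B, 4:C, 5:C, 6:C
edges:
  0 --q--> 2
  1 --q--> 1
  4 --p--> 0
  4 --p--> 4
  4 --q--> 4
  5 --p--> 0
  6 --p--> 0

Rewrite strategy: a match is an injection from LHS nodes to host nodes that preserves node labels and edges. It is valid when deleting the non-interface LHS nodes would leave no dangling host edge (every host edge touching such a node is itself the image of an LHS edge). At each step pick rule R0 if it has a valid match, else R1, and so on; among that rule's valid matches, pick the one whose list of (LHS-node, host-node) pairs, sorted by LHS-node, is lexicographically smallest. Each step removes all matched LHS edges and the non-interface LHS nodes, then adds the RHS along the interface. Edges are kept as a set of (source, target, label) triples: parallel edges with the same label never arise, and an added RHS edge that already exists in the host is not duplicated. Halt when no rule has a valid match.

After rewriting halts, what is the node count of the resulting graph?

[0] host  ⇒  7 nodes, 7 edges  {0-q->2 1-q->1 4-p->0 4-p->4 4-q->4 5-p->0 6-p->0}
[1] R0 @ {0↦2, 1↦0, 2↦5}  ⇒  6 nodes, 5 edges  {1-q->1 4-p->0 4-p->4 4-q->4 6-p->0}
[2] R1 @ {0↦2, 1↦3, 2↦4}  ⇒  4 nodes, 4 edges  {1-q->1 4-p->0 4-q->4 6-p->0}
final graph: no rule applies after step 2
NF nodes: {0:A, 1:B, 4:C, 6:C}

Answer: 4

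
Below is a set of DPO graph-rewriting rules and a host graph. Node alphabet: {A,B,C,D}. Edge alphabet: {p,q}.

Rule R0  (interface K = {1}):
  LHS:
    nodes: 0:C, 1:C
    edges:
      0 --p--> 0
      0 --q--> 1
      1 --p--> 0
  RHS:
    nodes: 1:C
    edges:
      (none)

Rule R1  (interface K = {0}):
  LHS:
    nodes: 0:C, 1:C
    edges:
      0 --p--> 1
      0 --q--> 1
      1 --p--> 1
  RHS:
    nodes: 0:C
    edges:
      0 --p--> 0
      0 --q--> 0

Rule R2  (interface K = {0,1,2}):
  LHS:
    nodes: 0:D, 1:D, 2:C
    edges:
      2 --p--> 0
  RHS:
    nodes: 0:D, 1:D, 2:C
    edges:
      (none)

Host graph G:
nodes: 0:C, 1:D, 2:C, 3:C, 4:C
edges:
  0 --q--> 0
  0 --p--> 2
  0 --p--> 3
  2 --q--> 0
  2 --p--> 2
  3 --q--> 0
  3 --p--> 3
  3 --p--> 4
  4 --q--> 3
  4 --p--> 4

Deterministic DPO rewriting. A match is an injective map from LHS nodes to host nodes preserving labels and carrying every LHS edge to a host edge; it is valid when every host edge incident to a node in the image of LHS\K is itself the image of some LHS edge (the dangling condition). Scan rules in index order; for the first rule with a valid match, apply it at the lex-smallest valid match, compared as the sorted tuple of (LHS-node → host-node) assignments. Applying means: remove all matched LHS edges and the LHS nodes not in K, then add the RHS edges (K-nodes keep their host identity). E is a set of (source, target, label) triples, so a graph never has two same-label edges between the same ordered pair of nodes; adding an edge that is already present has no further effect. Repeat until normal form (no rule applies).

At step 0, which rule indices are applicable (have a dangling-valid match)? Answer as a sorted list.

R0: 2 valid matches — {0↦2, 1↦0}, {0↦4, 1↦3}
R1: no valid match — LHS pattern not found
R2: no valid match — LHS pattern not found

Answer: [R0]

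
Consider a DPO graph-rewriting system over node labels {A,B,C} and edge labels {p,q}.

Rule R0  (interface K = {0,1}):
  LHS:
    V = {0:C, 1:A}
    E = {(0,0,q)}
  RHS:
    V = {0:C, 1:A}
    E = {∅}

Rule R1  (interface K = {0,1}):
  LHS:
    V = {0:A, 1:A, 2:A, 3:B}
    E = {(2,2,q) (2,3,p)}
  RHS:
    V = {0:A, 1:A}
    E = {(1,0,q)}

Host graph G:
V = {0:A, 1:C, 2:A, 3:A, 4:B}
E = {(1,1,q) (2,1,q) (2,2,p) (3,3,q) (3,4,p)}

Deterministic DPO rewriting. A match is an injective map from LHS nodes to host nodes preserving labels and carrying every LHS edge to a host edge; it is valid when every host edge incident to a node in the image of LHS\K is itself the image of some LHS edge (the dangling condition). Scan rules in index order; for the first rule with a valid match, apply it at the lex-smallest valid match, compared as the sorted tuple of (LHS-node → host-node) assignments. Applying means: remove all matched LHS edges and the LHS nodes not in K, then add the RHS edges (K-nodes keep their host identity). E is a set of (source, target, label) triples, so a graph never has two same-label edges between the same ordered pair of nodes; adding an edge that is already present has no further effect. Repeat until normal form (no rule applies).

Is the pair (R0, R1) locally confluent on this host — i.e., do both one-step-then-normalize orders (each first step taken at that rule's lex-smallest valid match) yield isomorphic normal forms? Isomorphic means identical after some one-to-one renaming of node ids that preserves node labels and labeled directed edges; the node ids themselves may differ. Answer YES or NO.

Answer: YES

Rewrite trace:
branch R0-first: apply at {0↦1, 1↦0} → |E|=4, then 1 more step(s) → NF |V|=3 |E|=3 V={0:A, 1:C, 2:A} E=2-q->0 2-q->1 2-p->2
branch R1-first: apply at {0↦0, 1↦2, 2↦3, 3↦4} → |E|=4, then 1 more step(s) → NF |V|=3 |E|=3 V={0:A, 1:C, 2:A} E=2-q->0 2-q->1 2-p->2
graphs isomorphic (equal up to label-preserving node renaming)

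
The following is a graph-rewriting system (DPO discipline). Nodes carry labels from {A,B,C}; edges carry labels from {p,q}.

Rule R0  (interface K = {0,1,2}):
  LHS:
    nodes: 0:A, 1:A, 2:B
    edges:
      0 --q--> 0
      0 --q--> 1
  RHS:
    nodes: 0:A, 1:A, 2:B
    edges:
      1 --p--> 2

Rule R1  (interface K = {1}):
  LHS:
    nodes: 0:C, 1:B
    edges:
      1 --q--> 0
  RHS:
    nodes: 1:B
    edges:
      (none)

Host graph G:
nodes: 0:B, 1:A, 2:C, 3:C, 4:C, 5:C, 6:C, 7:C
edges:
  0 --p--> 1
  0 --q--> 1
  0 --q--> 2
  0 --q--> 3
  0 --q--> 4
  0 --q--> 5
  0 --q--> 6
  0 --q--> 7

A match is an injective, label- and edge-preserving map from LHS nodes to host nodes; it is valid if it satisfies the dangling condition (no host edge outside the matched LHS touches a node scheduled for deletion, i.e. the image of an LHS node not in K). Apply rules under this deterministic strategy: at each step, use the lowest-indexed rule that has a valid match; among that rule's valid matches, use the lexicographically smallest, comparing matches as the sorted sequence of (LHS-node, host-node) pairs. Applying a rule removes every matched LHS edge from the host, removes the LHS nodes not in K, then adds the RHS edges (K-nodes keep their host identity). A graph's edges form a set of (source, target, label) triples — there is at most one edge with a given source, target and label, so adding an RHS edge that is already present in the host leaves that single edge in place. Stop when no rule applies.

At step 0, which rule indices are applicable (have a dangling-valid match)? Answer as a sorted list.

Answer: [R1]

Derivation:
R0: no valid match — LHS pattern not found
R1: 6 valid matches — {0↦2, 1↦0}, {0↦3, 1↦0}, {0↦4, 1↦0} (+3 more)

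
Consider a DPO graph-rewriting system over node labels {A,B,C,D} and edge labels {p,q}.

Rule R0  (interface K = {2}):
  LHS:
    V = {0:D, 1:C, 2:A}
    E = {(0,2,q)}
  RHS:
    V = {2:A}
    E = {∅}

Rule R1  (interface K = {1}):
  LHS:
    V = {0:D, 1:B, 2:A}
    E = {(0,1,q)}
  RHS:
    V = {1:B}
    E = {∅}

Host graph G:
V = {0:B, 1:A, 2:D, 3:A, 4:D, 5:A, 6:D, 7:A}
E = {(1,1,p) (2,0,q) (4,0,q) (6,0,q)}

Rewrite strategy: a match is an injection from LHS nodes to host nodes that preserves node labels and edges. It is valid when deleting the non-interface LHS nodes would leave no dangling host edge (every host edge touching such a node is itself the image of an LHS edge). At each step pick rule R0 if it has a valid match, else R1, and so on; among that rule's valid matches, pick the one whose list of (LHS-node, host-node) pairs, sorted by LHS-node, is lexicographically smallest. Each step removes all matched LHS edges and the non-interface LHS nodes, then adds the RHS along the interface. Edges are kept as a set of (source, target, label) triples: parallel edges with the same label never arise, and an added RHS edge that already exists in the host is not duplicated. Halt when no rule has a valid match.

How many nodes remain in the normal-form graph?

[0] host  ⇒  8 nodes, 4 edges  {1-p->1 2-q->0 4-q->0 6-q->0}
[1] R1 @ {0↦2, 1↦0, 2↦3}  ⇒  6 nodes, 3 edges  {1-p->1 4-q->0 6-q->0}
[2] R1 @ {0↦4, 1↦0, 2↦5}  ⇒  4 nodes, 2 edges  {1-p->1 6-q->0}
[3] R1 @ {0↦6, 1↦0, 2↦7}  ⇒  2 nodes, 1 edges  {1-p->1}
final graph: no rule applies after step 3
NF nodes: {0:B, 1:A}

Answer: 2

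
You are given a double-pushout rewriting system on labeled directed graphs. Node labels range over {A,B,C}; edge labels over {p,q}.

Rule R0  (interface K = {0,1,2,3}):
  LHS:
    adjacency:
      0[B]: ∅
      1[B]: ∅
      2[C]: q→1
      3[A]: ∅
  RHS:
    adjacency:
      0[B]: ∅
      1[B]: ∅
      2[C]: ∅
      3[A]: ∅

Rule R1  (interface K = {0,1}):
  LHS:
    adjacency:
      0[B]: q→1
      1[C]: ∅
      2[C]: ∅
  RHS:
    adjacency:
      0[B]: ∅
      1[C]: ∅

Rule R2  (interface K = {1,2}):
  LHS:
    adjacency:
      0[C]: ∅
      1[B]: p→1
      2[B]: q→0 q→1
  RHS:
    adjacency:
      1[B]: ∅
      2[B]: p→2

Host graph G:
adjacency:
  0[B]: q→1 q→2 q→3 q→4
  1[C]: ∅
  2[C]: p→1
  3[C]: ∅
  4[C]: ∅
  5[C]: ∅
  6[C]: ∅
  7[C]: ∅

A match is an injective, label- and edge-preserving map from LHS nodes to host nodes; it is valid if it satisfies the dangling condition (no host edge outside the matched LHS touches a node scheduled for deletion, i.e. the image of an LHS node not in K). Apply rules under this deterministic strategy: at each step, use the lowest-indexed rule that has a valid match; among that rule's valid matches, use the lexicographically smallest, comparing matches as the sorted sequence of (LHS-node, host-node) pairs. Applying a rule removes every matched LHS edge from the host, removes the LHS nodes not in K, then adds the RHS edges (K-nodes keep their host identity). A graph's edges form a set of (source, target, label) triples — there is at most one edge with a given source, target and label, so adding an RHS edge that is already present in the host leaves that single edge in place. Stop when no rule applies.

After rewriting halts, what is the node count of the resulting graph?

initial: |V|=8 |E|=5  E = 0-q->1 0-q->2 0-q->3 0-q->4 2-p->1
step 1: apply R1 at {0↦0, 1↦1, 2↦5}  → |V|=7 |E|=4  E = 0-q->2 0-q->3 0-q->4 2-p->1
step 2: apply R1 at {0↦0, 1↦2, 2↦6}  → |V|=6 |E|=3  E = 0-q->3 0-q->4 2-p->1
step 3: apply R1 at {0↦0, 1↦3, 2↦7}  → |V|=5 |E|=2  E = 0-q->4 2-p->1
step 4: apply R1 at {0↦0, 1↦4, 2↦3}  → |V|=4 |E|=1  E = 2-p->1
final graph: no rule applies after step 4
NF nodes: {0:B, 1:C, 2:C, 4:C}

Answer: 4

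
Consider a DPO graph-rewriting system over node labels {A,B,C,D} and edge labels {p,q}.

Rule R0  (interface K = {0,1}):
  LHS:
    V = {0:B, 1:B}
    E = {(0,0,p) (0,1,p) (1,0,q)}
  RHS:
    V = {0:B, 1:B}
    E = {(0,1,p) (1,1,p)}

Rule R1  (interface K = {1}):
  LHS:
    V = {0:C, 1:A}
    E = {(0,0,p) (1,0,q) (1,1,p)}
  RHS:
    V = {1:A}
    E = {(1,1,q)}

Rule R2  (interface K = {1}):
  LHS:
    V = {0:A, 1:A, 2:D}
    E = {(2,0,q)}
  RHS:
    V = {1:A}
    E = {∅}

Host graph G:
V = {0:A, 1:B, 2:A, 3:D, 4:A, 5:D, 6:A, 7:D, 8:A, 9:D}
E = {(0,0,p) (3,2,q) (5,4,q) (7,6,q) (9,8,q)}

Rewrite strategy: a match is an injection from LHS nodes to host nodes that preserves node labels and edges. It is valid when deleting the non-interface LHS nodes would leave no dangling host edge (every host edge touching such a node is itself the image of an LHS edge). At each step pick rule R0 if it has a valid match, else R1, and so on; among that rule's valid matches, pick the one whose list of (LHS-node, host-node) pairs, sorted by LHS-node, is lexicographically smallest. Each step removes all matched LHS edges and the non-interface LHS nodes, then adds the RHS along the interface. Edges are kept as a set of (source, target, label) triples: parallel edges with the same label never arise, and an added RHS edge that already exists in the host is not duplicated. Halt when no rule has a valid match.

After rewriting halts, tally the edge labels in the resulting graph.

Answer: p:1

Steps:
start.  V:10 E:5  edges: 0-p->0 3-q->2 5-q->4 7-q->6 9-q->8
1. fire R2 via {0↦2, 1↦0, 2↦3}  →  V:8 E:4  edges: 0-p->0 5-q->4 7-q->6 9-q->8
2. fire R2 via {0↦4, 1↦0, 2↦5}  →  V:6 E:3  edges: 0-p->0 7-q->6 9-q->8
3. fire R2 via {0↦6, 1↦0, 2↦7}  →  V:4 E:2  edges: 0-p->0 9-q->8
4. fire R2 via {0↦8, 1↦0, 2↦9}  →  V:2 E:1  edges: 0-p->0
halt: no rule applies after step 4
NF edges: [(0, 0, 'p')]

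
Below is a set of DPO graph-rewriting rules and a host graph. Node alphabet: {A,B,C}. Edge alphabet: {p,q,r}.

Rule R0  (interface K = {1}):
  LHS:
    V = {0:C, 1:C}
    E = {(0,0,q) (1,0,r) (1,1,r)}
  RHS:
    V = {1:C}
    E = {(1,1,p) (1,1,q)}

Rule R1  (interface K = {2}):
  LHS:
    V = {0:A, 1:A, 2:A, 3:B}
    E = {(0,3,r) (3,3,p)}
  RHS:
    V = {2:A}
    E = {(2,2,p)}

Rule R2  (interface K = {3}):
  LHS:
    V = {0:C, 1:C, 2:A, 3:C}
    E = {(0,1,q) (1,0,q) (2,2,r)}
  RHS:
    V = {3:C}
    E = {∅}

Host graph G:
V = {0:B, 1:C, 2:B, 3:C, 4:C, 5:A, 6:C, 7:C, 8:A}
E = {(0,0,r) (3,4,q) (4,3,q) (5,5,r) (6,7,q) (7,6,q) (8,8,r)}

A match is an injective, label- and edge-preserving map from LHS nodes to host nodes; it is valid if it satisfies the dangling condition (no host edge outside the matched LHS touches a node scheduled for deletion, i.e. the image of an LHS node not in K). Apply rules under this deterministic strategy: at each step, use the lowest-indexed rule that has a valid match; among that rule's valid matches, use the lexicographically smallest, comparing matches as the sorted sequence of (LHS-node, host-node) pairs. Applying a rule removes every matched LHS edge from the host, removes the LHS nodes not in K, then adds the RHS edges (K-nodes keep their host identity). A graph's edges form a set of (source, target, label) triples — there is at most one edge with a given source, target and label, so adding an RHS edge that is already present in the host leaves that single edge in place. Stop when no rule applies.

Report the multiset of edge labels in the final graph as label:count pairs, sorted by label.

Answer: r:1

Derivation:
[0] host  ⇒  9 nodes, 7 edges  {0-r->0 3-q->4 4-q->3 5-r->5 6-q->7 7-q->6 8-r->8}
[1] R2 @ {0↦3, 1↦4, 2↦5, 3↦1}  ⇒  6 nodes, 4 edges  {0-r->0 6-q->7 7-q->6 8-r->8}
[2] R2 @ {0↦6, 1↦7, 2↦8, 3↦1}  ⇒  3 nodes, 1 edges  {0-r->0}
final graph: no rule applies after step 2
NF edges: [(0, 0, 'r')]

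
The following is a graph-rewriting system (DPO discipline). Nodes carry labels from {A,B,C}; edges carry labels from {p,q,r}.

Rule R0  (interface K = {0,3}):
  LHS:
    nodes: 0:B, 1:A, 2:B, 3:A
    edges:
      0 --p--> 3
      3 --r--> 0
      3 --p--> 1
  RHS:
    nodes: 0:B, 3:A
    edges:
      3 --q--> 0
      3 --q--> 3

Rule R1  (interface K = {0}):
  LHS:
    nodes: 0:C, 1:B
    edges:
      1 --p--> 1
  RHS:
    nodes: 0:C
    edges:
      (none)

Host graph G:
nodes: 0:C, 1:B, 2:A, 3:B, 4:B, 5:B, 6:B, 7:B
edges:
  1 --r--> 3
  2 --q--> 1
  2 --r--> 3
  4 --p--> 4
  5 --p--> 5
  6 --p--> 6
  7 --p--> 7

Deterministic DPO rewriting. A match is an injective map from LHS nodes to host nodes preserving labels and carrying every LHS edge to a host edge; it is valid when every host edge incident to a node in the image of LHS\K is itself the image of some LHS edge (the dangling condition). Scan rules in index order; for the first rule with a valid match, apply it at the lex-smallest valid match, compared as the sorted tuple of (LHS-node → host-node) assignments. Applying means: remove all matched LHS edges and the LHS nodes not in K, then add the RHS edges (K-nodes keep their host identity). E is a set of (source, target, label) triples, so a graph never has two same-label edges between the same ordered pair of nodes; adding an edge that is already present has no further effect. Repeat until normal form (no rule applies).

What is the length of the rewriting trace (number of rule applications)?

start.  V:8 E:7  edges: 1-r->3 2-q->1 2-r->3 4-p->4 5-p->5 6-p->6 7-p->7
1. fire R1 via {0↦0, 1↦4}  →  V:7 E:6  edges: 1-r->3 2-q->1 2-r->3 5-p->5 6-p->6 7-p->7
2. fire R1 via {0↦0, 1↦5}  →  V:6 E:5  edges: 1-r->3 2-q->1 2-r->3 6-p->6 7-p->7
3. fire R1 via {0↦0, 1↦6}  →  V:5 E:4  edges: 1-r->3 2-q->1 2-r->3 7-p->7
4. fire R1 via {0↦0, 1↦7}  →  V:4 E:3  edges: 1-r->3 2-q->1 2-r->3
normal form: no rule applies after step 4

Answer: 4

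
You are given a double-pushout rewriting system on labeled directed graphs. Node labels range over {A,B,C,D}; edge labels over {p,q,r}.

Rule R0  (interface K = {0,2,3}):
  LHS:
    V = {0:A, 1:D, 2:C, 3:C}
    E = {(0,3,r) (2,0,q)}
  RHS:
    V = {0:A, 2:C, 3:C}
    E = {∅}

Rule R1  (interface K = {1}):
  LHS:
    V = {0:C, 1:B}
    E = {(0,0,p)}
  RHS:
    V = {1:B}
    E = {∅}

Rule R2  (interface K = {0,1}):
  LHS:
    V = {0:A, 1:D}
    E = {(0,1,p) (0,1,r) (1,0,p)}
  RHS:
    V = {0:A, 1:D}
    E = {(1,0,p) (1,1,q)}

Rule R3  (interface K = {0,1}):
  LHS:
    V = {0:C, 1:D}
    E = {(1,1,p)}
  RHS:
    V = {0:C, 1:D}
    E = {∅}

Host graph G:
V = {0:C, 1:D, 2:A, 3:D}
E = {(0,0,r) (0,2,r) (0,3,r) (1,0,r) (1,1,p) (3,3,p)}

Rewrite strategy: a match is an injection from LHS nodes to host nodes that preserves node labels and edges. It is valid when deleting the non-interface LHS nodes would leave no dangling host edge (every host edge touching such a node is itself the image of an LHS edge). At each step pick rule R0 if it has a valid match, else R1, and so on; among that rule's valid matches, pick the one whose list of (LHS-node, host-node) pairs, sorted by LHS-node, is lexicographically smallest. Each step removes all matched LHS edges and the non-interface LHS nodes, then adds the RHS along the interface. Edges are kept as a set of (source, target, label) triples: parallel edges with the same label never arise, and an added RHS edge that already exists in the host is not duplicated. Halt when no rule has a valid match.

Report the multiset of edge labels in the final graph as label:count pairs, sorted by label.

start.  V:4 E:6  edges: 0-r->0 0-r->2 0-r->3 1-r->0 1-p->1 3-p->3
1. fire R3 via {0↦0, 1↦1}  →  V:4 E:5  edges: 0-r->0 0-r->2 0-r->3 1-r->0 3-p->3
2. fire R3 via {0↦0, 1↦3}  →  V:4 E:4  edges: 0-r->0 0-r->2 0-r->3 1-r->0
halt: no rule applies after step 2
NF edges: [(0, 0, 'r'), (0, 2, 'r'), (0, 3, 'r'), (1, 0, 'r')]

Answer: r:4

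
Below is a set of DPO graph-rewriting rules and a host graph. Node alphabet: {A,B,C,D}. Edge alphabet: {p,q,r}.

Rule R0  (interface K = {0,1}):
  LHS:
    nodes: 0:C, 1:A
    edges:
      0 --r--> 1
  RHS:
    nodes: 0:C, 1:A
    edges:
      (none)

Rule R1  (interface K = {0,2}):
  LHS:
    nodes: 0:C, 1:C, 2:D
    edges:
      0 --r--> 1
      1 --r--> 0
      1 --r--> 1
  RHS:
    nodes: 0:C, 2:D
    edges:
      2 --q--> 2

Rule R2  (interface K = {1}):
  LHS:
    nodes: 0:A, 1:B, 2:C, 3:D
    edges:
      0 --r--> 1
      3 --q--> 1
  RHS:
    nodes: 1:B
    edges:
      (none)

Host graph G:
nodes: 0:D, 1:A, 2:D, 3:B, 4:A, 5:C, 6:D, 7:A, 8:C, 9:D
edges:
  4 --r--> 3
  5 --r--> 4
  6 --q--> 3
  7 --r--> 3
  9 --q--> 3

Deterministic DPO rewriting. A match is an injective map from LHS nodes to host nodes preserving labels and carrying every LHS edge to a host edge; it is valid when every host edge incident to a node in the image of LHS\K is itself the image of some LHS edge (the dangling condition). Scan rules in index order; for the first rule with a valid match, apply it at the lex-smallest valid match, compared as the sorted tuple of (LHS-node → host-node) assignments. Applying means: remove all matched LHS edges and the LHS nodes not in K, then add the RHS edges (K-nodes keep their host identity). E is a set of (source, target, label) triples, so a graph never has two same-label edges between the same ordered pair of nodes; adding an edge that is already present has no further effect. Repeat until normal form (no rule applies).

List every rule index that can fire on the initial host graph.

Answer: [R0,R2]

Steps:
R0: 1 valid match — {0↦5, 1↦4}
R1: no valid match — LHS pattern not found
R2: 2 valid matches — {0↦7, 1↦3, 2↦8, 3↦6}, {0↦7, 1↦3, 2↦8, 3↦9}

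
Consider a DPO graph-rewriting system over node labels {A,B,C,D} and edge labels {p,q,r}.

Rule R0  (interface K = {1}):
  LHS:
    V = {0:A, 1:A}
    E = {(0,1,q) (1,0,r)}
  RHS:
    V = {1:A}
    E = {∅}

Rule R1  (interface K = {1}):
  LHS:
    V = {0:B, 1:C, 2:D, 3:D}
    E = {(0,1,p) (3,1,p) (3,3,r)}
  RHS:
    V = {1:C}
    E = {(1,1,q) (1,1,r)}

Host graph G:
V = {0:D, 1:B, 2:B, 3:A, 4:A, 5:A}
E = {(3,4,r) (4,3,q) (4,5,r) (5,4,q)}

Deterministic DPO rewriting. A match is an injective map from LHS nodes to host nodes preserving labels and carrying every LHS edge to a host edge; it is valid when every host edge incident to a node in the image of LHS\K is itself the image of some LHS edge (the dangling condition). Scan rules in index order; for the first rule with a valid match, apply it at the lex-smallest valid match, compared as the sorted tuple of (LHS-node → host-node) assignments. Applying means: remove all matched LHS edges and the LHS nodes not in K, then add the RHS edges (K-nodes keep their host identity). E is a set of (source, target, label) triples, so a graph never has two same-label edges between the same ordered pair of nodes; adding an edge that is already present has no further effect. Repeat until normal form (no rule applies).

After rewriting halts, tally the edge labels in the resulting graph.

[0] host  ⇒  6 nodes, 4 edges  {3-r->4 4-q->3 4-r->5 5-q->4}
[1] R0 @ {0↦5, 1↦4}  ⇒  5 nodes, 2 edges  {3-r->4 4-q->3}
[2] R0 @ {0↦4, 1↦3}  ⇒  4 nodes, 0 edges  {∅}
normal form: no rule applies after step 2
NF edges: []

Answer: (no edges)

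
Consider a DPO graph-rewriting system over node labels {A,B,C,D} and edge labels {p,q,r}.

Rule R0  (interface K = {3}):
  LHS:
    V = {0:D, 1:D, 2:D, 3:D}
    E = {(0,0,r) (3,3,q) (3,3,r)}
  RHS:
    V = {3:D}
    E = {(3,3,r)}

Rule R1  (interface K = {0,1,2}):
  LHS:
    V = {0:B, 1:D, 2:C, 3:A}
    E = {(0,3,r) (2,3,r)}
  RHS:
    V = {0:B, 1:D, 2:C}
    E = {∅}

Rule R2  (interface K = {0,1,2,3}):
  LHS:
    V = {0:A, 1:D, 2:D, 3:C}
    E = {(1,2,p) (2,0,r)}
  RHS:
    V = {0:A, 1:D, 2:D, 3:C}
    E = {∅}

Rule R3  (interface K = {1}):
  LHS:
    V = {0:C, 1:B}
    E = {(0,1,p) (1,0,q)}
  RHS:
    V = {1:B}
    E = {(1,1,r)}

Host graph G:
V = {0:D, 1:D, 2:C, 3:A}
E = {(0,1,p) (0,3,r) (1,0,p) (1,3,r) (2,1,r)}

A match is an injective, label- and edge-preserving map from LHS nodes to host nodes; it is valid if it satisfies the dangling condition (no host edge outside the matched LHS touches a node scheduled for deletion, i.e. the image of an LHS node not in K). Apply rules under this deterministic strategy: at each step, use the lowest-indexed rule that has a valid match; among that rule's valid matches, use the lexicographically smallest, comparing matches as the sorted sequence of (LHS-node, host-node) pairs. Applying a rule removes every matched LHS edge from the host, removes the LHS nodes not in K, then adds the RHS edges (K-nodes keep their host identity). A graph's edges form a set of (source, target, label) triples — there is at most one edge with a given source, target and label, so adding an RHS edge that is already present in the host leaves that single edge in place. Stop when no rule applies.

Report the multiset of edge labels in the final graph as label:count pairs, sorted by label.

initial: |V|=4 |E|=5  E = 0-p->1 0-r->3 1-p->0 1-r->3 2-r->1
step 1: apply R2 at {0↦3, 1↦0, 2↦1, 3↦2}  → |V|=4 |E|=3  E = 0-r->3 1-p->0 2-r->1
step 2: apply R2 at {0↦3, 1↦1, 2↦0, 3↦2}  → |V|=4 |E|=1  E = 2-r->1
halt: no rule applies after step 2
NF edges: [(2, 1, 'r')]

Answer: r:1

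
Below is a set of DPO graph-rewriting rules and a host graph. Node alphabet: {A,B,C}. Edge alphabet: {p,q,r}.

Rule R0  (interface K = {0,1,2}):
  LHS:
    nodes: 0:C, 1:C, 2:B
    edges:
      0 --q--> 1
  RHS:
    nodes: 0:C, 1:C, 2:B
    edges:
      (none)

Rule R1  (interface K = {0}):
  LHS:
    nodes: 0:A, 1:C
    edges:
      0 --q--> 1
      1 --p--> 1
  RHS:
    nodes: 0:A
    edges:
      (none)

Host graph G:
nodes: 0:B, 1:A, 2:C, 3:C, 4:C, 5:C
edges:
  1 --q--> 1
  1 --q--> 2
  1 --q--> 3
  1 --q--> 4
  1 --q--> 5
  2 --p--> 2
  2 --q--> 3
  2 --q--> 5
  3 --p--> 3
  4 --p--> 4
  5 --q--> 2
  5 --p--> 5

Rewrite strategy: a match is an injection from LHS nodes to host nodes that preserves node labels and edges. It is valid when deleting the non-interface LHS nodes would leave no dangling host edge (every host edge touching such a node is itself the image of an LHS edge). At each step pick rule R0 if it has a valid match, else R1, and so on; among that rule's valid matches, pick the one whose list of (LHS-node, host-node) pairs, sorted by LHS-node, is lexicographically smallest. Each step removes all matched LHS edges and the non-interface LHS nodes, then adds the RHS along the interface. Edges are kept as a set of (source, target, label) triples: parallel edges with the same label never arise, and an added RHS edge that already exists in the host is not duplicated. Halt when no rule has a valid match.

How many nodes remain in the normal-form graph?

Answer: 2

Steps:
initial: |V|=6 |E|=12  E = 1-q->1 1-q->2 1-q->3 1-q->4 1-q->5 2-p->2 2-q->3 2-q->5 3-p->3 4-p->4 5-q->2 5-p->5
step 1: apply R0 at {0↦2, 1↦3, 2↦0}  → |V|=6 |E|=11  E = 1-q->1 1-q->2 1-q->3 1-q->4 1-q->5 2-p->2 2-q->5 3-p->3 4-p->4 5-q->2 5-p->5
step 2: apply R0 at {0↦2, 1↦5, 2↦0}  → |V|=6 |E|=10  E = 1-q->1 1-q->2 1-q->3 1-q->4 1-q->5 2-p->2 3-p->3 4-p->4 5-q->2 5-p->5
step 3: apply R0 at {0↦5, 1↦2, 2↦0}  → |V|=6 |E|=9  E = 1-q->1 1-q->2 1-q->3 1-q->4 1-q->5 2-p->2 3-p->3 4-p->4 5-p->5
step 4: apply R1 at {0↦1, 1↦2}  → |V|=5 |E|=7  E = 1-q->1 1-q->3 1-q->4 1-q->5 3-p->3 4-p->4 5-p->5
step 5: apply R1 at {0↦1, 1↦3}  → |V|=4 |E|=5  E = 1-q->1 1-q->4 1-q->5 4-p->4 5-p->5
step 6: apply R1 at {0↦1, 1↦4}  → |V|=3 |E|=3  E = 1-q->1 1-q->5 5-p->5
step 7: apply R1 at {0↦1, 1↦5}  → |V|=2 |E|=1  E = 1-q->1
halt: no rule applies after step 7
NF nodes: {0:B, 1:A}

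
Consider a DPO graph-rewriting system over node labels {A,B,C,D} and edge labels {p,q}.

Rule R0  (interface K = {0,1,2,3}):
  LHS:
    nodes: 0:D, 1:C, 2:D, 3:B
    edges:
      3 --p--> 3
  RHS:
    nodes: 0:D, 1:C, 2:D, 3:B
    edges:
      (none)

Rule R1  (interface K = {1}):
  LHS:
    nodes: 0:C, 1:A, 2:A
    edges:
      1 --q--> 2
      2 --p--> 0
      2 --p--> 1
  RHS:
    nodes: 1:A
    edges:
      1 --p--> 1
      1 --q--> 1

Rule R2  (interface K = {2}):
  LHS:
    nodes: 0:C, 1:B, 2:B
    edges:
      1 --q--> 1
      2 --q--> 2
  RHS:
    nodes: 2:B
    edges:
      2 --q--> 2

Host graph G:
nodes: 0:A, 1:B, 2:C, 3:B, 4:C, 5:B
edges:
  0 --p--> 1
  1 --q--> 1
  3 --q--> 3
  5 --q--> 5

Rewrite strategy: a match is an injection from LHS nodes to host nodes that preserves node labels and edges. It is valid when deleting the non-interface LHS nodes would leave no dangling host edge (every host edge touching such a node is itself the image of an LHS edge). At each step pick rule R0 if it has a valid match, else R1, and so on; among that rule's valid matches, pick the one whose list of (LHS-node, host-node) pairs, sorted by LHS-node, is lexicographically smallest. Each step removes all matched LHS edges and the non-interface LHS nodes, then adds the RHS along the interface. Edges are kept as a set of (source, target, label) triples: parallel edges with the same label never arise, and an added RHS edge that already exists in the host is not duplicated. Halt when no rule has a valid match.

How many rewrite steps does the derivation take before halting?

Answer: 2

Derivation:
initial: |V|=6 |E|=4  E = 0-p->1 1-q->1 3-q->3 5-q->5
step 1: apply R2 at {0↦2, 1↦3, 2↦1}  → |V|=4 |E|=3  E = 0-p->1 1-q->1 5-q->5
step 2: apply R2 at {0↦4, 1↦5, 2↦1}  → |V|=2 |E|=2  E = 0-p->1 1-q->1
final graph: no rule applies after step 2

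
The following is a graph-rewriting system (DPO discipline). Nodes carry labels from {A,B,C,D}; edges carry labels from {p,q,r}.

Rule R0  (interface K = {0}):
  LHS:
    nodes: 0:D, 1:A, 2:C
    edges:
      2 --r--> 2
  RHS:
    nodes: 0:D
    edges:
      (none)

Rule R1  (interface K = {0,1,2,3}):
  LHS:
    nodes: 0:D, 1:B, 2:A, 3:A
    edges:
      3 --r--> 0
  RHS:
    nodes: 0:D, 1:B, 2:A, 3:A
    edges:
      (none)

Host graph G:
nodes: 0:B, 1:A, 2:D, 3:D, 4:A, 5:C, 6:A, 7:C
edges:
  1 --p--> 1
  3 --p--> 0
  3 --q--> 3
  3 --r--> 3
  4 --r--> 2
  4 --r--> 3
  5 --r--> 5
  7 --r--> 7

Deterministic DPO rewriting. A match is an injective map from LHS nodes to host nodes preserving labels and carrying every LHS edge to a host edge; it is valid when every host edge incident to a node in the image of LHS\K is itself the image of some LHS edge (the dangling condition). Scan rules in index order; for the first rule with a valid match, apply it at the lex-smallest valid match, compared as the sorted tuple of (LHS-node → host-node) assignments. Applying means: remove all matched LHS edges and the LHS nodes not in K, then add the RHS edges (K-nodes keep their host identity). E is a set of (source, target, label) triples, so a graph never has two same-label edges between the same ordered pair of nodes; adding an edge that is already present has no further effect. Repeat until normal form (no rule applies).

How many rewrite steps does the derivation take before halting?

Answer: 4

Rewrite trace:
[0] host  ⇒  8 nodes, 8 edges  {1-p->1 3-p->0 3-q->3 3-r->3 4-r->2 4-r->3 5-r->5 7-r->7}
[1] R0 @ {0↦2, 1↦6, 2↦5}  ⇒  6 nodes, 7 edges  {1-p->1 3-p->0 3-q->3 3-r->3 4-r->2 4-r->3 7-r->7}
[2] R1 @ {0↦2, 1↦0, 2↦1, 3↦4}  ⇒  6 nodes, 6 edges  {1-p->1 3-p->0 3-q->3 3-r->3 4-r->3 7-r->7}
[3] R1 @ {0↦3, 1↦0, 2↦1, 3↦4}  ⇒  6 nodes, 5 edges  {1-p->1 3-p->0 3-q->3 3-r->3 7-r->7}
[4] R0 @ {0↦2, 1↦4, 2↦7}  ⇒  4 nodes, 4 edges  {1-p->1 3-p->0 3-q->3 3-r->3}
normal form: no rule applies after step 4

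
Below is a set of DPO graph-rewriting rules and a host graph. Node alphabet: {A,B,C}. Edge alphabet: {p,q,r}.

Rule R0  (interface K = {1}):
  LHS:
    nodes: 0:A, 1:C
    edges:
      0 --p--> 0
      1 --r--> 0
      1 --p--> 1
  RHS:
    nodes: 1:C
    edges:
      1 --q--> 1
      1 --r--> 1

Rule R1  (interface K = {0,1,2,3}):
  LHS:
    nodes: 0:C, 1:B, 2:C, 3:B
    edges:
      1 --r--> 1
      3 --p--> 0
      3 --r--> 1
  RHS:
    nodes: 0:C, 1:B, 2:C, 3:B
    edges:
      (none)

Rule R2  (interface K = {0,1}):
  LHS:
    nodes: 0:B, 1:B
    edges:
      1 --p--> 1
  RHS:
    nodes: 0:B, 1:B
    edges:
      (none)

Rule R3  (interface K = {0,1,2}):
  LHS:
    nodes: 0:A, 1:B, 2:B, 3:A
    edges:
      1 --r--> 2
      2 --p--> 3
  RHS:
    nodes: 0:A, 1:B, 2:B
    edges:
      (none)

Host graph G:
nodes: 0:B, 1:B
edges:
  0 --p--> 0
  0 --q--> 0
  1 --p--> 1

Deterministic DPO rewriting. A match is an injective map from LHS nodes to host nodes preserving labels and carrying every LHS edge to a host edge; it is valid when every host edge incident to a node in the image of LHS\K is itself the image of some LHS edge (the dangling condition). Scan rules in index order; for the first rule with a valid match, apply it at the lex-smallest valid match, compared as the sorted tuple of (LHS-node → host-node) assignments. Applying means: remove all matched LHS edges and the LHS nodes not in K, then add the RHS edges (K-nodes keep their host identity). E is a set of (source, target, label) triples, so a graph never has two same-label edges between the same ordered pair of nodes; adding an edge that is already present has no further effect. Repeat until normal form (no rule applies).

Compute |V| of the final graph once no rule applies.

Answer: 2

Rewrite trace:
start.  V:2 E:3  edges: 0-p->0 0-q->0 1-p->1
1. fire R2 via {0↦0, 1↦1}  →  V:2 E:2  edges: 0-p->0 0-q->0
2. fire R2 via {0↦1, 1↦0}  →  V:2 E:1  edges: 0-q->0
normal form: no rule applies after step 2
NF nodes: {0:B, 1:B}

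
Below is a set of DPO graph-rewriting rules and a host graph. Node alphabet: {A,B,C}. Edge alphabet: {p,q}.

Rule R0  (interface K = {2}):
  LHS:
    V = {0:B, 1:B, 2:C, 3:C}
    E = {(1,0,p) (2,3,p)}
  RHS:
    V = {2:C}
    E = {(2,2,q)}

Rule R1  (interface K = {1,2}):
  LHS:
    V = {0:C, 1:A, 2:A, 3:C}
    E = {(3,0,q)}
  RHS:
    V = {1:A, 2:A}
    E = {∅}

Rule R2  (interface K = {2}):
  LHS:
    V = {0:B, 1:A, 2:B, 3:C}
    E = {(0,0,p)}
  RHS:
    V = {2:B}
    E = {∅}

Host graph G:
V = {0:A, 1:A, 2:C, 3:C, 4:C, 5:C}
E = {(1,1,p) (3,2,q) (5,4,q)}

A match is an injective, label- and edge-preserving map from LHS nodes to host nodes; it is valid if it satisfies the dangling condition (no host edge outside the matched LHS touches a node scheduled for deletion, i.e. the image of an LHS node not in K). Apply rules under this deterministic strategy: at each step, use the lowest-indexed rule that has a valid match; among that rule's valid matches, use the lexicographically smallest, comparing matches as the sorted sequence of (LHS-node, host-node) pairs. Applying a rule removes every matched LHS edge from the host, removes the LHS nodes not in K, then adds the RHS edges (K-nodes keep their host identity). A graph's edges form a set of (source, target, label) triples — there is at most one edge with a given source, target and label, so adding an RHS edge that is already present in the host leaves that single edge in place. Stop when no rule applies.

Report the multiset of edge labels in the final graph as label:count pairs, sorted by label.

Answer: p:1

Derivation:
start.  V:6 E:3  edges: 1-p->1 3-q->2 5-q->4
1. fire R1 via {0↦2, 1↦0, 2↦1, 3↦3}  →  V:4 E:2  edges: 1-p->1 5-q->4
2. fire R1 via {0↦4, 1↦0, 2↦1, 3↦5}  →  V:2 E:1  edges: 1-p->1
normal form: no rule applies after step 2
NF edges: [(1, 1, 'p')]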